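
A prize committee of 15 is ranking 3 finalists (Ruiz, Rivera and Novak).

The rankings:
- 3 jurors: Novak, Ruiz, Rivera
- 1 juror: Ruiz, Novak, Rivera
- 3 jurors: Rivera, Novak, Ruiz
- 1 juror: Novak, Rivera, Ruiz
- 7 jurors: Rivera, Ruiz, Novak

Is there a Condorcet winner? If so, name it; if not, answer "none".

Head-to-head results (15 jurors):
Ruiz vs Rivera: Rivera, 11–4.
Ruiz vs Novak: Ruiz, 8–7.
Rivera–Novak: Rivera 10–5.
Rivera defeats every rival head-to-head and is the Condorcet winner.

Rivera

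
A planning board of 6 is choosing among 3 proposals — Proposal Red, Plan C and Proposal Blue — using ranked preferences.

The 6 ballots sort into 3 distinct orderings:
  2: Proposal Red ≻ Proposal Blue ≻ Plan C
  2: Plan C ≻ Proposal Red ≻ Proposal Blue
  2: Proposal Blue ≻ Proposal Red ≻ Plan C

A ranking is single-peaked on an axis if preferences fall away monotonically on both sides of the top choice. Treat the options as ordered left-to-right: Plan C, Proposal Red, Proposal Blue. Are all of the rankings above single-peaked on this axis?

yes

Axis positions: Plan C=1, Proposal Red=2, Proposal Blue=3.
Group 1 (peak Proposal Red at position 2): ranking walks positions 2-3-1, expanding outward from the peak — single-peaked.
Group 2 (peak Plan C at position 1): ranking walks positions 1-2-3, expanding outward from the peak — single-peaked.
Group 3 (peak Proposal Blue at position 3): ranking walks positions 3-2-1, expanding outward from the peak — single-peaked.
Every ranking is single-peaked on this axis.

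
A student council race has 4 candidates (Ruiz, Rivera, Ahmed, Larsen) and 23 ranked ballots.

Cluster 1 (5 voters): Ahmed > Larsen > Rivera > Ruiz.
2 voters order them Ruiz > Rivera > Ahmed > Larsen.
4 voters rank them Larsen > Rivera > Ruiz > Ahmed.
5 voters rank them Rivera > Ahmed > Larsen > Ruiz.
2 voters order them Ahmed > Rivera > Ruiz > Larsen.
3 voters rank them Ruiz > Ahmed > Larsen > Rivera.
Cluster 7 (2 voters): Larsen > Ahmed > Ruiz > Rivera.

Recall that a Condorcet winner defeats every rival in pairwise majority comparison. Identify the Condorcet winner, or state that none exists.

Check each pair by majority over 23 ballots:
Ruiz vs Rivera: Ruiz is ranked higher on 2+3+2 = 7 ballots, Rivera on 16. Rivera wins 16–7.
Ruiz vs Ahmed: 9 to 14, Ahmed.
Ruiz vs Larsen: 2+2+3 = 7 for Ruiz, 16 for Larsen — Larsen by 16–7.
Rivera vs Ahmed: Rivera is ranked higher on 2+4+5 = 11 ballots, Ahmed on 12. Ahmed wins 12–11.
Rivera vs Larsen: Rivera preferred on 2+5+2 = 9 ballots; Larsen wins 14–9.
Ahmed vs Larsen: 5+2+5+2+3 = 17 for Ahmed, 6 for Larsen — Ahmed by 17–6.
Ahmed defeats every rival head-to-head and is the Condorcet winner.

Ahmed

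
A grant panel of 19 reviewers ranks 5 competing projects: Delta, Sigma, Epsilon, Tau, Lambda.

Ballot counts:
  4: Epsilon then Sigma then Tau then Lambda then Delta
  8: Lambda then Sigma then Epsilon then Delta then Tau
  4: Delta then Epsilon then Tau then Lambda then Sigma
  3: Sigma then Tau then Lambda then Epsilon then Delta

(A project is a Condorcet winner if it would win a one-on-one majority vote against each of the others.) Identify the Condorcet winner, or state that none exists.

Pairwise majorities:
Delta–Sigma: Sigma 15–4.
Delta–Epsilon: Epsilon 15–4.
Delta vs Tau: Delta wins 12–7.
Delta–Lambda: Lambda 15–4.
Sigma vs Epsilon: Sigma wins 11–8.
Sigma vs Tau: Sigma, 15–4.
Sigma vs Lambda: Lambda wins 12–7.
Epsilon vs Tau: Epsilon wins 16–3.
Epsilon vs Lambda: Lambda wins 11–8.
Tau–Lambda: Tau 11–8.
No project is unbeaten: Delta loses to Sigma; Sigma loses to Lambda; Epsilon loses to Sigma; Tau loses to Delta; Lambda loses to Tau. In particular Delta beats Tau beats Lambda beats Delta is a majority cycle — no Condorcet winner exists.

none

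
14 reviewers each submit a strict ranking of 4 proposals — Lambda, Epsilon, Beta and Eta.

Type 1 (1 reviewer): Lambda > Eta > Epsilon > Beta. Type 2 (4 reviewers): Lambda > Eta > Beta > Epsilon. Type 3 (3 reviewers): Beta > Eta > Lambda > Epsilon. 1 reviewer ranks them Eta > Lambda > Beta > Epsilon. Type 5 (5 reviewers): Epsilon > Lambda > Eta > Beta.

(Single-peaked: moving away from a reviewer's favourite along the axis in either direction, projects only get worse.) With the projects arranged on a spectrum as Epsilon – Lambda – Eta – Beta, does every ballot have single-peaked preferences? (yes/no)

yes

Axis positions: Epsilon=1, Lambda=2, Eta=3, Beta=4.
Type 1 (peak Lambda at position 2): ranking walks positions 2-3-1-4, expanding outward from the peak — single-peaked.
Type 2 (peak Lambda at position 2): ranking walks positions 2-3-4-1, expanding outward from the peak — single-peaked.
Type 3 (peak Beta at position 4): ranking walks positions 4-3-2-1, expanding outward from the peak — single-peaked.
Type 4 (peak Eta at position 3): ranking walks positions 3-2-4-1, expanding outward from the peak — single-peaked.
Type 5 (peak Epsilon at position 1): ranking walks positions 1-2-3-4, expanding outward from the peak — single-peaked.
Every ranking is single-peaked on this axis.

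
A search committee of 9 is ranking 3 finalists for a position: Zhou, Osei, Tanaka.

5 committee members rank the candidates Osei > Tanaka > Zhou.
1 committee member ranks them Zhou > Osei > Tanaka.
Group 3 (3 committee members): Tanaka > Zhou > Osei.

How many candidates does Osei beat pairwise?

Osei against each rival (9 committee members):
Osei vs Zhou: Osei preferred on 5 ballots; Osei wins 5–4.
Osei vs Tanaka: 6 to 3, Osei.
Osei beats Zhou, Tanaka — 2 pairwise wins.

2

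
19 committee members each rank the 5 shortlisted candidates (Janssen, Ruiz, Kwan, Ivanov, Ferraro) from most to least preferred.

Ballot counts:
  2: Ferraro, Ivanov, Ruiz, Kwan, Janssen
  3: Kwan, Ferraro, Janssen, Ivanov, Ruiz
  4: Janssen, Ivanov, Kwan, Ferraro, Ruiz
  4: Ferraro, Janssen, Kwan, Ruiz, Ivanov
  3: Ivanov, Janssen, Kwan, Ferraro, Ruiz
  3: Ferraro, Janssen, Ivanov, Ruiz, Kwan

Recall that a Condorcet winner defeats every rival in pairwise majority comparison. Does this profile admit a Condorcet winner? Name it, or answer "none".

Check each pair by majority over 19 ballots:
Janssen vs Ruiz: Janssen wins 17–2.
Janssen vs Kwan: Janssen, 14–5.
Janssen vs Ivanov: Janssen, 14–5.
Janssen vs Ferraro: Ferraro, 12–7.
Ruiz vs Kwan: Kwan wins 14–5.
Ruiz vs Ivanov: Ivanov wins 15–4.
Ruiz vs Ferraro: Ferraro, 19–0.
Kwan–Ivanov: Ivanov 12–7.
Kwan–Ferraro: Kwan 10–9.
Ivanov–Ferraro: Ferraro 12–7.
Every candidate loses at least once (Janssen loses to Ferraro; Ruiz loses to Janssen; Kwan loses to Janssen; Ivanov loses to Janssen; Ferraro loses to Kwan). The majority relation contains the cycle Janssen beats Kwan beats Ferraro beats Janssen, so there is no Condorcet winner.

none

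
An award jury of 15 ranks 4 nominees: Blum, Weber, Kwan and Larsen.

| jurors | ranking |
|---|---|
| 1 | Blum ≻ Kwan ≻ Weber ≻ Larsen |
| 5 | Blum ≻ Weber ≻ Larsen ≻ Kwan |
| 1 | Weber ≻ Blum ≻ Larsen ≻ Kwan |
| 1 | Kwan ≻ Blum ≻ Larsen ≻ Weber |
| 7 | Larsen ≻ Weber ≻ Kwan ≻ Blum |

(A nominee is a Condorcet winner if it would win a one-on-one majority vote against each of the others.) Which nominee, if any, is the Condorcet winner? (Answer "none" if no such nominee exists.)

Pairwise majorities:
Blum vs Weber: Weber wins 8–7.
Blum–Kwan: Kwan 8–7.
Blum vs Larsen: Blum, 8–7.
Weber vs Kwan: Weber wins 13–2.
Weber vs Larsen: Larsen, 8–7.
Kwan vs Larsen: Larsen wins 13–2.
Every nominee loses at least once (Blum loses to Weber; Weber loses to Larsen; Kwan loses to Weber; Larsen loses to Blum). The majority relation contains the cycle Blum beats Larsen beats Weber beats Blum, so there is no Condorcet winner.

none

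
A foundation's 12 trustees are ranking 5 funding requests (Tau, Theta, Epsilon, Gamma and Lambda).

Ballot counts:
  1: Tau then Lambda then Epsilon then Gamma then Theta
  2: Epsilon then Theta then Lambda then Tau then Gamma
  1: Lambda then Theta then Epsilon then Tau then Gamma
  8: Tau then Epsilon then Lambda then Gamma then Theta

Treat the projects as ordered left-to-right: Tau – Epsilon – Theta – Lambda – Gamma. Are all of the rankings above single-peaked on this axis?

Axis positions: Tau=1, Epsilon=2, Theta=3, Lambda=4, Gamma=5.
Type 1: ranking walks positions 1-4-2-5-3; Lambda is ranked above Epsilon even though Epsilon lies between Lambda and the peak Tau on the axis — preferences dip and rise again. Not single-peaked.
Type 2 (peak Epsilon at position 2): ranking walks positions 2-3-4-1-5, expanding outward from the peak — single-peaked.
Type 3 (peak Lambda at position 4): ranking walks positions 4-3-2-1-5, expanding outward from the peak — single-peaked.
Type 4: ranking walks positions 1-2-4-5-3; Lambda is ranked above Theta even though Theta lies between Lambda and the peak Tau on the axis — preferences dip and rise again. Not single-peaked.
Type 1 violates single-peakedness, so the profile is not single-peaked on this axis.

no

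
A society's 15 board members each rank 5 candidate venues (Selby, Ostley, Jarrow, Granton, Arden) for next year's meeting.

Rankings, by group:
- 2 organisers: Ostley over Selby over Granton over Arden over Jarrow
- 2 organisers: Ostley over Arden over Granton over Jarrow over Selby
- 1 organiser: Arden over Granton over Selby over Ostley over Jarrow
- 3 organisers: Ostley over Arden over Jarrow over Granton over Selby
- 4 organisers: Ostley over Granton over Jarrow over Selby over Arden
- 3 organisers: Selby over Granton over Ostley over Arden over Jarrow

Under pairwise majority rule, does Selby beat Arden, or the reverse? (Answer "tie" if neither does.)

Ballots ranking Selby above Arden: 2 + 4 + 3 = 9.
Ballots ranking Arden above Selby: 15 − 9 = 6.
Selby wins the head-to-head 9–6.

Selby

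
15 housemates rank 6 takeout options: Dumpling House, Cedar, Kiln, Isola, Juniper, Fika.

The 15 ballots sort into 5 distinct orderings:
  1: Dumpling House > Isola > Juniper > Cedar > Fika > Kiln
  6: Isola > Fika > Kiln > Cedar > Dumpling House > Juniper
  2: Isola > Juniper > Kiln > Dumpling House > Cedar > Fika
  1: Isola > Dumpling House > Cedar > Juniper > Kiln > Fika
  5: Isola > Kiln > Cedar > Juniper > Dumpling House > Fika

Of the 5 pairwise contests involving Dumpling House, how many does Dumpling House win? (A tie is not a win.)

Dumpling House against each rival (15 friends):
Dumpling House vs Cedar: Cedar wins 11–4.
Dumpling House vs Kiln: Kiln, 13–2.
Dumpling House vs Isola: Isola, 14–1.
Dumpling House vs Juniper: 8 to 7, Dumpling House.
Dumpling House vs Fika: Dumpling House wins 9–6.
Dumpling House beats Juniper, Fika; loses to Cedar, Kiln, Isola — 2 pairwise wins.

2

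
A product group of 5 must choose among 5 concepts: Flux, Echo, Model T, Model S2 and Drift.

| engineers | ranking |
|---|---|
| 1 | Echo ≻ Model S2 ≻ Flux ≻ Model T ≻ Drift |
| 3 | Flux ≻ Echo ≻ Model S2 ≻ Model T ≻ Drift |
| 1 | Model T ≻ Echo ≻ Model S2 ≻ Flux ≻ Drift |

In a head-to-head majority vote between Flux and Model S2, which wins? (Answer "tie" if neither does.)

Ballots ranking Flux above Model S2: 3.
Ballots ranking Model S2 above Flux: 5 − 3 = 2.
Flux wins the head-to-head 3–2.

Flux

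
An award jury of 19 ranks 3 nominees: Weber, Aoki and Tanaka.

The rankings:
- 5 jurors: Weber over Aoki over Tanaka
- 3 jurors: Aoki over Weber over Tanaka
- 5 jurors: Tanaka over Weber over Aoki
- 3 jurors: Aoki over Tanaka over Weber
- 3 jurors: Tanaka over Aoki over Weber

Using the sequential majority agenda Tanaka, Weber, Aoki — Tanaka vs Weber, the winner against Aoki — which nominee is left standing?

Round 1: Tanaka vs Weber — 11–8, Tanaka advances.
Round 2: Tanaka vs Aoki — 8–11, Aoki advances.
The agenda winner is Aoki.

Aoki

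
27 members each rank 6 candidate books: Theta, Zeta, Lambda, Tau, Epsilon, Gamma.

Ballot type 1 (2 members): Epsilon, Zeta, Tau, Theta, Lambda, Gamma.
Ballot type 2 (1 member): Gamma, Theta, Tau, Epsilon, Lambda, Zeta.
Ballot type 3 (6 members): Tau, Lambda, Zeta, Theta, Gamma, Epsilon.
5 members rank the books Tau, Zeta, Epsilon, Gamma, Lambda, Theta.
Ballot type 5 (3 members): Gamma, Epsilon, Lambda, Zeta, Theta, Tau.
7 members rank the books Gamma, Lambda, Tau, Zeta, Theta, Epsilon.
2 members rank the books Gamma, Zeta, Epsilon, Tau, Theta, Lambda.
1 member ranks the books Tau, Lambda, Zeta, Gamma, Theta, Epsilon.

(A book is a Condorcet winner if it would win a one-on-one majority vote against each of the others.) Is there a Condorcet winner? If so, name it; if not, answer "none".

Tau

Check each pair by majority over 27 ballots:
Theta vs Zeta: 1 for Theta, 26 for Zeta — Zeta by 26–1.
Theta vs Lambda: 2+1+2 = 5 for Theta, 22 for Lambda — Lambda by 22–5.
Theta vs Tau: 4 to 23, Tau.
Theta vs Epsilon: 15 to 12, Theta.
Theta vs Gamma: 2+6 = 8 for Theta, 19 for Gamma — Gamma by 19–8.
Zeta vs Lambda: Zeta is ranked higher on 2+5+2 = 9 ballots, Lambda on 18. Lambda wins 18–9.
Zeta vs Tau: 2+3+2 = 7 for Zeta, 20 for Tau — Tau by 20–7.
Zeta vs Epsilon: Zeta is ranked higher on 6+5+7+2+1 = 21 ballots, Epsilon on 6. Zeta wins 21–6.
Zeta vs Gamma: 2+6+5+1 = 14 for Zeta, 13 for Gamma — Zeta by 14–13.
Lambda vs Tau: Lambda is ranked higher on 3+7 = 10 ballots, Tau on 17. Tau wins 17–10.
Lambda vs Epsilon: 14 to 13, Lambda.
Lambda vs Gamma: Lambda is ranked higher on 2+6+1 = 9 ballots, Gamma on 18. Gamma wins 18–9.
Tau vs Epsilon: Tau is ranked higher on 1+6+5+7+1 = 20 ballots, Epsilon on 7. Tau wins 20–7.
Tau vs Gamma: 14 to 13, Tau.
Epsilon vs Gamma: 2+5 = 7 for Epsilon, 20 for Gamma — Gamma by 20–7.
Tau wins every pairwise contest, so Tau is the Condorcet winner.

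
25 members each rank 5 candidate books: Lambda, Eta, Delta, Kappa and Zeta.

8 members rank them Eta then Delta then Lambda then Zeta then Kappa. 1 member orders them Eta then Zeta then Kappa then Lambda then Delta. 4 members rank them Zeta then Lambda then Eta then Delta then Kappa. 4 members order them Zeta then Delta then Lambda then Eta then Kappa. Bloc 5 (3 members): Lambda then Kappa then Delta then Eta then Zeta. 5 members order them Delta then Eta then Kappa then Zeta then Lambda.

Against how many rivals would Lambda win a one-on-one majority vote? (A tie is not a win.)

1

Lambda against each rival (25 members):
Lambda vs Eta: Eta wins 14–11.
Lambda vs Delta: Lambda preferred on 1+4+3 = 8 ballots; Delta wins 17–8.
Lambda–Kappa: Lambda 19–6.
Lambda–Zeta: Zeta 14–11.
Lambda beats Kappa; loses to Eta, Delta, Zeta — 1 pairwise win.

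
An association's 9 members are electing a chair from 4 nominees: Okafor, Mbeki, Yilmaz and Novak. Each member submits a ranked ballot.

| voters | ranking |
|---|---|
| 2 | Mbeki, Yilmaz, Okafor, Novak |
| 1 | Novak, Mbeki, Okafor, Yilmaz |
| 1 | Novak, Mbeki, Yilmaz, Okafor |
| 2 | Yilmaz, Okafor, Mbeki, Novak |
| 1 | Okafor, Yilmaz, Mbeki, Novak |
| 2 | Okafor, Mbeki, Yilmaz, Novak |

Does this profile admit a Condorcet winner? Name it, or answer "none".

none

Head-to-head results (9 voters):
Okafor–Mbeki: Okafor 5–4.
Okafor–Yilmaz: Yilmaz 5–4.
Okafor vs Novak: Okafor, 7–2.
Mbeki–Yilmaz: Mbeki 6–3.
Mbeki–Novak: Mbeki 7–2.
Yilmaz vs Novak: Yilmaz wins 7–2.
Every candidate loses at least once (Okafor loses to Yilmaz; Mbeki loses to Okafor; Yilmaz loses to Mbeki; Novak loses to Okafor). The majority relation contains the cycle Okafor beats Mbeki beats Yilmaz beats Okafor, so there is no Condorcet winner.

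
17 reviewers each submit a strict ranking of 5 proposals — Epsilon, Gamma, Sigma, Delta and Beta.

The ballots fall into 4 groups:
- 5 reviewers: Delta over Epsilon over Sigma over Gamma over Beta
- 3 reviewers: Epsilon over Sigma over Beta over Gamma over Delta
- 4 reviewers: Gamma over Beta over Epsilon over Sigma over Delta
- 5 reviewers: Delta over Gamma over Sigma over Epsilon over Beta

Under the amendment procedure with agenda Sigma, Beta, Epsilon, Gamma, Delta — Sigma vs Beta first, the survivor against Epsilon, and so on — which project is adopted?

Delta

Round 1: Sigma vs Beta — 13–4, Sigma advances.
Round 2: Sigma vs Epsilon — 5–12, Epsilon advances.
Round 3: Epsilon vs Gamma — 8–9, Gamma advances.
Round 4: Gamma vs Delta — 7–10, Delta advances.
Delta survives the agenda.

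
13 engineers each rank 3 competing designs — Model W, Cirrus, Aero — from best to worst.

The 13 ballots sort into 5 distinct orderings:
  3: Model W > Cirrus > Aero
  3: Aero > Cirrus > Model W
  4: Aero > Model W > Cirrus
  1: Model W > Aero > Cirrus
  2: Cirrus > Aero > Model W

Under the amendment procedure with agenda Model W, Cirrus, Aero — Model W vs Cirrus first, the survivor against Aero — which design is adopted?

Aero

Round 1: Model W vs Cirrus — 8–5, Model W advances.
Round 2: Model W vs Aero — 4–9, Aero advances.
The agenda winner is Aero.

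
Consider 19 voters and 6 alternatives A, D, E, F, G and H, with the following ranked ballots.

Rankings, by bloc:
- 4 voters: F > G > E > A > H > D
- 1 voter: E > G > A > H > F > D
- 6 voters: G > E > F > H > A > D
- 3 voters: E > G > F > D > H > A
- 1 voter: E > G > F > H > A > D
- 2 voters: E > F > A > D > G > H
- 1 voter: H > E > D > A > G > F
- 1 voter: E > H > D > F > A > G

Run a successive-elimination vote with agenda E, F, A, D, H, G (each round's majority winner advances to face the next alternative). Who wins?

G

Round 1: E vs F — 15–4, E advances.
Round 2: E vs A — 19–0, E advances.
Round 3: E vs D — 19–0, E advances.
Round 4: E vs H — 18–1, E advances.
Round 5: E vs G — 9–10, G advances.
The agenda winner is G.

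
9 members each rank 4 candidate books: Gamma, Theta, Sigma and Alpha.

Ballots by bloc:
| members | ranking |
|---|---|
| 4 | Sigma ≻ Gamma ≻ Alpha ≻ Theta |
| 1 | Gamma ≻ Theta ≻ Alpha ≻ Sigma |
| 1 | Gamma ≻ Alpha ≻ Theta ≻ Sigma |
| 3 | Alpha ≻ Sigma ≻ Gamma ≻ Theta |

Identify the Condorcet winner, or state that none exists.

none

Pairwise majorities:
Gamma vs Theta: Gamma, 9–0.
Gamma vs Sigma: Sigma, 7–2.
Gamma vs Alpha: 4+1+1 = 6 for Gamma, 3 for Alpha — Gamma by 6–3.
Theta vs Sigma: 2 to 7, Sigma.
Theta vs Alpha: Alpha, 8–1.
Sigma–Alpha: Alpha 5–4.
Each book drops at least one matchup (Gamma loses to Sigma; Theta loses to Gamma; Sigma loses to Alpha; Alpha loses to Gamma); the cycle Gamma > Alpha > Sigma > Gamma rules out a Condorcet winner.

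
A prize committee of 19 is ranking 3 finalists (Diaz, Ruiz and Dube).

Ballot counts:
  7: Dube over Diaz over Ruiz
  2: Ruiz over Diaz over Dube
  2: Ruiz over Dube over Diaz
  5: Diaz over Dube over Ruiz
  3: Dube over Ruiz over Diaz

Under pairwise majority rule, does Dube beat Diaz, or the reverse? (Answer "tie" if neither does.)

Ballots ranking Dube above Diaz: 7 + 2 + 3 = 12.
Ballots ranking Diaz above Dube: 19 − 12 = 7.
Dube wins the head-to-head 12–7.

Dube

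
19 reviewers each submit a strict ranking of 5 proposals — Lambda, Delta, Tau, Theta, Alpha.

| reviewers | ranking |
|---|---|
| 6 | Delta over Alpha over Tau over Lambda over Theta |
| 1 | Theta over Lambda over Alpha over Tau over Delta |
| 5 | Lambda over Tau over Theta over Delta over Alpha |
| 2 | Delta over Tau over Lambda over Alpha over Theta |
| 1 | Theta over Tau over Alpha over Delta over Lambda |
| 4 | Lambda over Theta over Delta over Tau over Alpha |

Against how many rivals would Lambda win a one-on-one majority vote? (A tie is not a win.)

4

Lambda against each rival (19 reviewers):
Lambda–Delta: Lambda 10–9.
Lambda vs Tau: Lambda, 10–9.
Lambda vs Theta: Lambda wins 17–2.
Lambda vs Alpha: Lambda preferred on 1+5+2+4 = 12 ballots; Lambda wins 12–7.
Lambda beats Delta, Tau, Theta, Alpha — 4 pairwise wins.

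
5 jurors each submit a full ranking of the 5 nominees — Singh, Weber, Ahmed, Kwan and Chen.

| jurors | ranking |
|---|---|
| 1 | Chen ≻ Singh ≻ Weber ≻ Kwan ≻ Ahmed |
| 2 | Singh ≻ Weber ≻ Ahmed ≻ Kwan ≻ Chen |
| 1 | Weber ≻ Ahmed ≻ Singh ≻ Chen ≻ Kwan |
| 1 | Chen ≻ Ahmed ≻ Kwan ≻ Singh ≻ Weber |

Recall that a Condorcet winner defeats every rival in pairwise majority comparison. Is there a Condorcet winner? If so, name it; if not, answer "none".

Check each pair by majority over 5 ballots:
Singh vs Weber: Singh, 4–1.
Singh–Ahmed: Singh 3–2.
Singh vs Kwan: Singh wins 4–1.
Singh vs Chen: Singh, 3–2.
Weber vs Ahmed: Weber wins 4–1.
Weber vs Kwan: Weber wins 4–1.
Weber vs Chen: Weber, 3–2.
Ahmed vs Kwan: Ahmed, 4–1.
Ahmed vs Chen: Ahmed wins 3–2.
Kwan–Chen: Chen 3–2.
Singh wins every pairwise contest, so Singh is the Condorcet winner.

Singh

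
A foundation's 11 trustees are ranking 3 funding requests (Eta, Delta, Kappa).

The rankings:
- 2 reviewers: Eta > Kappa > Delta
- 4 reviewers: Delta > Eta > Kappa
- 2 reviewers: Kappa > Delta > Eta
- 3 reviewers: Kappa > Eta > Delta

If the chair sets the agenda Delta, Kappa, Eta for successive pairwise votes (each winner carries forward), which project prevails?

Round 1: Delta vs Kappa — 4–7, Kappa advances.
Round 2: Kappa vs Eta — 5–6, Eta advances.
Eta survives the agenda.

Eta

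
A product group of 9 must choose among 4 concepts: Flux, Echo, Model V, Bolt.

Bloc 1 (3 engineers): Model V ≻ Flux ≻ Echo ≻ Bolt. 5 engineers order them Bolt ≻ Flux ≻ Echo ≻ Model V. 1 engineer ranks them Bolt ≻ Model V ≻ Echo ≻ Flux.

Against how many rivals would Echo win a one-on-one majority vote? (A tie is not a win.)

Echo against each rival (9 engineers):
Echo vs Flux: Flux, 8–1.
Echo vs Model V: Echo, 5–4.
Echo vs Bolt: 3 for Echo, 6 for Bolt — Bolt by 6–3.
Echo beats Model V; loses to Flux, Bolt — 1 pairwise win.

1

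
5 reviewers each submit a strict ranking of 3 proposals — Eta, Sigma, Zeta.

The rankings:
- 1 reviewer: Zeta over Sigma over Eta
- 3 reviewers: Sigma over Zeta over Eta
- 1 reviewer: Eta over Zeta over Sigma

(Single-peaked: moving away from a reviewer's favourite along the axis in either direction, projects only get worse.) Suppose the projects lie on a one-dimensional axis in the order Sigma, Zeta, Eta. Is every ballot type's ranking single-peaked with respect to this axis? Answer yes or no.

yes

Axis positions: Sigma=1, Zeta=2, Eta=3.
Ballot type 1 (peak Zeta at position 2): ranking walks positions 2-1-3, expanding outward from the peak — single-peaked.
Ballot type 2 (peak Sigma at position 1): ranking walks positions 1-2-3, expanding outward from the peak — single-peaked.
Ballot type 3 (peak Eta at position 3): ranking walks positions 3-2-1, expanding outward from the peak — single-peaked.
Every ranking is single-peaked on this axis.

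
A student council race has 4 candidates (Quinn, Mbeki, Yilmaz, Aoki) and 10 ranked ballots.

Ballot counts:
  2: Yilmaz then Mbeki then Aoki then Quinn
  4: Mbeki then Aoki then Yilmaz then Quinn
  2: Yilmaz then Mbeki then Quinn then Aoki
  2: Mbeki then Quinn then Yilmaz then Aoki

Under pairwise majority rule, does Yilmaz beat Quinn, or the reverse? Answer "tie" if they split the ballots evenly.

Yilmaz

Ballots ranking Yilmaz above Quinn: 2 + 4 + 2 = 8.
Ballots ranking Quinn above Yilmaz: 10 − 8 = 2.
Yilmaz wins the head-to-head 8–2.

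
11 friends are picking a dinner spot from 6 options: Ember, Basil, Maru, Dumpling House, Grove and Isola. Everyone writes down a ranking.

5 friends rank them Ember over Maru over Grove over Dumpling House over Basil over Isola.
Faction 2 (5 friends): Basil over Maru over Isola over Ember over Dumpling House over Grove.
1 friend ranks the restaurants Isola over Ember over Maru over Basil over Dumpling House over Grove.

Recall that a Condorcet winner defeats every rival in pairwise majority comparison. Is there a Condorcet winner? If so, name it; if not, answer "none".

none

Check each pair by majority over 11 ballots:
Ember vs Basil: Ember preferred on 5+1 = 6 ballots; Ember wins 6–5.
Ember vs Maru: Ember is ranked higher on 5+1 = 6 ballots, Maru on 5. Ember wins 6–5.
Ember vs Dumpling House: Ember is ranked higher on 5+5+1 = 11 ballots, Dumpling House on 0. Ember wins 11–0.
Ember vs Grove: Ember is ranked higher on 5+5+1 = 11 ballots, Grove on 0. Ember wins 11–0.
Ember vs Isola: Ember preferred on 5 ballots; Isola wins 6–5.
Basil vs Maru: 5 to 6, Maru.
Basil vs Dumpling House: Basil is ranked higher on 5+1 = 6 ballots, Dumpling House on 5. Basil wins 6–5.
Basil vs Grove: Basil preferred on 5+1 = 6 ballots; Basil wins 6–5.
Basil vs Isola: 10 to 1, Basil.
Maru vs Dumpling House: 5+5+1 = 11 for Maru, 0 for Dumpling House — Maru by 11–0.
Maru vs Grove: Maru preferred on 5+5+1 = 11 ballots; Maru wins 11–0.
Maru vs Isola: Maru preferred on 5+5 = 10 ballots; Maru wins 10–1.
Dumpling House vs Grove: Dumpling House is ranked higher on 5+1 = 6 ballots, Grove on 5. Dumpling House wins 6–5.
Dumpling House vs Isola: 5 for Dumpling House, 6 for Isola — Isola by 6–5.
Grove vs Isola: Grove preferred on 5 ballots; Isola wins 6–5.
Each restaurant drops at least one matchup (Ember loses to Isola; Basil loses to Ember; Maru loses to Ember; Dumpling House loses to Ember; Grove loses to Ember; Isola loses to Basil); the cycle Ember → Basil → Isola → Ember rules out a Condorcet winner.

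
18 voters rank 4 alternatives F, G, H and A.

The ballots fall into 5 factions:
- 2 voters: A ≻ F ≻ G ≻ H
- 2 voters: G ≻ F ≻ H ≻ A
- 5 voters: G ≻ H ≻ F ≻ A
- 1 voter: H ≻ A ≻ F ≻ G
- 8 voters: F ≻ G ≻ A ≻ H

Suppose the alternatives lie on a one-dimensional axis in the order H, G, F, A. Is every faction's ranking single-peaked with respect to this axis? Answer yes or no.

no

Axis positions: H=1, G=2, F=3, A=4.
Faction 1 (peak A at position 4): ranking walks positions 4-3-2-1, expanding outward from the peak — single-peaked.
Faction 2 (peak G at position 2): ranking walks positions 2-3-1-4, expanding outward from the peak — single-peaked.
Faction 3 (peak G at position 2): ranking walks positions 2-1-3-4, expanding outward from the peak — single-peaked.
Faction 4: ranking walks positions 1-4-3-2; A is ranked above G even though G lies between A and the peak H on the axis — preferences dip and rise again. Not single-peaked.
Faction 5 (peak F at position 3): ranking walks positions 3-2-4-1, expanding outward from the peak — single-peaked.
Faction 4 violates single-peakedness, so the profile is not single-peaked on this axis.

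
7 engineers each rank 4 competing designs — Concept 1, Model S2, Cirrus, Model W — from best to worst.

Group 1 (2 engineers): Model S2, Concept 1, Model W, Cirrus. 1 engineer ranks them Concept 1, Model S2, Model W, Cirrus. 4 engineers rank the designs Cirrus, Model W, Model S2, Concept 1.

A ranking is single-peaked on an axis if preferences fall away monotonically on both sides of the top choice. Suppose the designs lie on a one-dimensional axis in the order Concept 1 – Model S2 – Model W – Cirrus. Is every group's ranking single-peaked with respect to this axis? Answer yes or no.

yes

Axis positions: Concept 1=1, Model S2=2, Model W=3, Cirrus=4.
Group 1 (peak Model S2 at position 2): ranking walks positions 2-1-3-4, expanding outward from the peak — single-peaked.
Group 2 (peak Concept 1 at position 1): ranking walks positions 1-2-3-4, expanding outward from the peak — single-peaked.
Group 3 (peak Cirrus at position 4): ranking walks positions 4-3-2-1, expanding outward from the peak — single-peaked.
Every ranking is single-peaked on this axis.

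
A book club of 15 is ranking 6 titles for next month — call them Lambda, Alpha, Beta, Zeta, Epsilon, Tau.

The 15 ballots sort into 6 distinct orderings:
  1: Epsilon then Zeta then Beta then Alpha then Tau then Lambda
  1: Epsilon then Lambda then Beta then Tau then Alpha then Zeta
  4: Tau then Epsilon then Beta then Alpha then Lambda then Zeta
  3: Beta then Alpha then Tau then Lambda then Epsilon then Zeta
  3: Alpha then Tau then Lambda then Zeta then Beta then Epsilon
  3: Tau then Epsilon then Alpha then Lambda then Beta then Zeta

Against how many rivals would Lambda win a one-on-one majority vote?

1

Lambda against each rival (15 members):
Lambda vs Alpha: Lambda is ranked higher on 1 ballot, Alpha on 14. Alpha wins 14–1.
Lambda–Beta: Beta 8–7.
Lambda vs Zeta: 1+4+3+3+3 = 14 for Lambda, 1 for Zeta — Lambda by 14–1.
Lambda vs Epsilon: 3+3 = 6 for Lambda, 9 for Epsilon — Epsilon by 9–6.
Lambda–Tau: Tau 14–1.
Lambda beats Zeta; loses to Alpha, Beta, Epsilon, Tau — 1 pairwise win.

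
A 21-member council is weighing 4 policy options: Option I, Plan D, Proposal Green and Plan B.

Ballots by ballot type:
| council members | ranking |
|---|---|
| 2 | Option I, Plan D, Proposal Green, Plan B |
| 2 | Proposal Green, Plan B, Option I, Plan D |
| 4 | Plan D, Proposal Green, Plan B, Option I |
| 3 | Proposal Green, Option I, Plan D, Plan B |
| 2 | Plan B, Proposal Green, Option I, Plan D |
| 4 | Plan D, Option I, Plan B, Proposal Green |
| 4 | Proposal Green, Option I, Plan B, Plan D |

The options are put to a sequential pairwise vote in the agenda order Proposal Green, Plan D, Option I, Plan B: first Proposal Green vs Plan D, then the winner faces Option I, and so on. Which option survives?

Proposal Green

Round 1: Proposal Green vs Plan D — 11–10, Proposal Green advances.
Round 2: Proposal Green vs Option I — 15–6, Proposal Green advances.
Round 3: Proposal Green vs Plan B — 15–6, Proposal Green advances.
The agenda winner is Proposal Green.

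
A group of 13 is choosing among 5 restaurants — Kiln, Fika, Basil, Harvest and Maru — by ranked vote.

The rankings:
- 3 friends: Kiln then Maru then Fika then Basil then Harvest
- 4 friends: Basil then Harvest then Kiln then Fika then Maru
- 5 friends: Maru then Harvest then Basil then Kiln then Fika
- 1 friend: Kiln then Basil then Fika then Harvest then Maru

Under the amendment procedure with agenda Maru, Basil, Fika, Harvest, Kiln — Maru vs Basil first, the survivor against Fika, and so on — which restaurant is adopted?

Kiln

Round 1: Maru vs Basil — 8–5, Maru advances.
Round 2: Maru vs Fika — 8–5, Maru advances.
Round 3: Maru vs Harvest — 8–5, Maru advances.
Round 4: Maru vs Kiln — 5–8, Kiln advances.
Kiln survives the agenda.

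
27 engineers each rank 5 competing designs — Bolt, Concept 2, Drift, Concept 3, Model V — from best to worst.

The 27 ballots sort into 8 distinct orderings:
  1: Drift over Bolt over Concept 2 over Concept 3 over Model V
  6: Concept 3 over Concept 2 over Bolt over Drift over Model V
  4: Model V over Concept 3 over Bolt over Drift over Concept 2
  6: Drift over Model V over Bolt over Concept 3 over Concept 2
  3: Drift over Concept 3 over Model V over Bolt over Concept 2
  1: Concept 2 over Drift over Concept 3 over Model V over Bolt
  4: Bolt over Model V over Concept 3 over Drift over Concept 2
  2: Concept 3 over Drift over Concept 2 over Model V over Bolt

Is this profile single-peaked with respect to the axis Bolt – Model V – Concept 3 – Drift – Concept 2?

no

Axis positions: Bolt=1, Model V=2, Concept 3=3, Drift=4, Concept 2=5.
Ballot type 1: ranking walks positions 4-1-5-3-2; Bolt is ranked above Concept 3 even though Concept 3 lies between Bolt and the peak Drift on the axis — preferences dip and rise again. Not single-peaked.
Ballot type 2: ranking walks positions 3-5-1-4-2; Concept 2 is ranked above Drift even though Drift lies between Concept 2 and the peak Concept 3 on the axis — preferences dip and rise again. Not single-peaked.
Ballot type 3 (peak Model V at position 2): ranking walks positions 2-3-1-4-5, expanding outward from the peak — single-peaked.
Ballot type 4: ranking walks positions 4-2-1-3-5; Model V is ranked above Concept 3 even though Concept 3 lies between Model V and the peak Drift on the axis — preferences dip and rise again. Not single-peaked.
Ballot type 5 (peak Drift at position 4): ranking walks positions 4-3-2-1-5, expanding outward from the peak — single-peaked.
Ballot type 6 (peak Concept 2 at position 5): ranking walks positions 5-4-3-2-1, expanding outward from the peak — single-peaked.
Ballot type 7 (peak Bolt at position 1): ranking walks positions 1-2-3-4-5, expanding outward from the peak — single-peaked.
Ballot type 8 (peak Concept 3 at position 3): ranking walks positions 3-4-5-2-1, expanding outward from the peak — single-peaked.
Ballot type 1 violates single-peakedness, so the profile is not single-peaked on this axis.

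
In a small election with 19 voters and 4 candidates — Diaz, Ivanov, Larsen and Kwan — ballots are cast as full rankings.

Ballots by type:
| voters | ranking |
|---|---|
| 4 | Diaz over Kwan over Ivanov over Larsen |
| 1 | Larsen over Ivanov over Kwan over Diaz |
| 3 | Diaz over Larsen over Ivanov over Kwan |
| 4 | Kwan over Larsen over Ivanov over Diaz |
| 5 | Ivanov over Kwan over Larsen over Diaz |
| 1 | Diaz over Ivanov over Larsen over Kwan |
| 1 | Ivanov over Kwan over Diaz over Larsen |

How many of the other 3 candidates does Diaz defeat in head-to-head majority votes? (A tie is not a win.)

Diaz against each rival (19 voters):
Diaz–Ivanov: Ivanov 11–8.
Diaz vs Larsen: Larsen, 10–9.
Diaz vs Kwan: 4+3+1 = 8 for Diaz, 11 for Kwan — Kwan by 11–8.
Diaz beats no one; loses to Ivanov, Larsen, Kwan — 0 pairwise wins.

0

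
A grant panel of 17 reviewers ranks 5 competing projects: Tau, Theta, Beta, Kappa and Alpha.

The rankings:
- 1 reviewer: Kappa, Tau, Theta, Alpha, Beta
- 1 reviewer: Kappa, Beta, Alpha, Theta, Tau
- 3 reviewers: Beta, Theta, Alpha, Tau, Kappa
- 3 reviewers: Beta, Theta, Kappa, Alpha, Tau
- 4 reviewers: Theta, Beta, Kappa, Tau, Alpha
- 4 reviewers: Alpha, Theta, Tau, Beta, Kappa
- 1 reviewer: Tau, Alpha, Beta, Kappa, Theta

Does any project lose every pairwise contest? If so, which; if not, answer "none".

Pairwise majorities:
Tau vs Theta: 1+1 = 2 for Tau, 15 for Theta — Theta by 15–2.
Tau vs Beta: 1+4+1 = 6 for Tau, 11 for Beta — Beta by 11–6.
Tau vs Kappa: Kappa, 9–8.
Tau–Alpha: Alpha 11–6.
Theta vs Beta: Theta is ranked higher on 1+4+4 = 9 ballots, Beta on 8. Theta wins 9–8.
Theta vs Kappa: 3+3+4+4 = 14 for Theta, 3 for Kappa — Theta by 14–3.
Theta vs Alpha: 1+3+3+4 = 11 for Theta, 6 for Alpha — Theta by 11–6.
Beta vs Kappa: Beta wins 15–2.
Beta–Alpha: Beta 11–6.
Kappa vs Alpha: Kappa is ranked higher on 1+1+3+4 = 9 ballots, Alpha on 8. Kappa wins 9–8.
Tau is beaten in every head-to-head and is the Condorcet loser.

Tau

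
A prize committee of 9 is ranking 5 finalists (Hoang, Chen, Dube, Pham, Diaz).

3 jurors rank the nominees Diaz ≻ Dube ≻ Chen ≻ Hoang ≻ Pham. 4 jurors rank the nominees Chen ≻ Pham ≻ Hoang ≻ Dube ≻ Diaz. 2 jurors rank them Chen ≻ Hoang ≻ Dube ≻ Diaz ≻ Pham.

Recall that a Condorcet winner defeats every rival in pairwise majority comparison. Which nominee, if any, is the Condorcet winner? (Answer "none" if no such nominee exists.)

Chen

Pairwise majorities:
Hoang vs Chen: Hoang preferred on 0 ballots; Chen wins 9–0.
Hoang vs Dube: Hoang, 6–3.
Hoang vs Pham: Hoang, 5–4.
Hoang vs Diaz: Hoang preferred on 4+2 = 6 ballots; Hoang wins 6–3.
Chen vs Dube: 6 to 3, Chen.
Chen vs Pham: Chen is ranked higher on 3+4+2 = 9 ballots, Pham on 0. Chen wins 9–0.
Chen vs Diaz: 4+2 = 6 for Chen, 3 for Diaz — Chen by 6–3.
Dube–Pham: Dube 5–4.
Dube vs Diaz: Dube preferred on 4+2 = 6 ballots; Dube wins 6–3.
Pham vs Diaz: Diaz wins 5–4.
Only Chen has no losses; Chen is the Condorcet winner.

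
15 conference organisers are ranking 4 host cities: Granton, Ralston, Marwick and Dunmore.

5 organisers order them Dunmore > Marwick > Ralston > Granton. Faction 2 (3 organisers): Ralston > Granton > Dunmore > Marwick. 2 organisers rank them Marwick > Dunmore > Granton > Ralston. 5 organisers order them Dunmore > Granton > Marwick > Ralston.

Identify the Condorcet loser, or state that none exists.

none

Pairwise majorities:
Granton vs Ralston: Ralston wins 8–7.
Granton vs Marwick: 3+5 = 8 for Granton, 7 for Marwick — Granton by 8–7.
Granton vs Dunmore: Granton is ranked higher on 3 ballots, Dunmore on 12. Dunmore wins 12–3.
Ralston vs Marwick: Marwick, 12–3.
Ralston vs Dunmore: Dunmore, 12–3.
Marwick vs Dunmore: 2 to 13, Dunmore.
Every city wins at least one matchup (Granton beats Marwick; Ralston beats Granton; Marwick beats Ralston; Dunmore beats Granton), so there is no Condorcet loser.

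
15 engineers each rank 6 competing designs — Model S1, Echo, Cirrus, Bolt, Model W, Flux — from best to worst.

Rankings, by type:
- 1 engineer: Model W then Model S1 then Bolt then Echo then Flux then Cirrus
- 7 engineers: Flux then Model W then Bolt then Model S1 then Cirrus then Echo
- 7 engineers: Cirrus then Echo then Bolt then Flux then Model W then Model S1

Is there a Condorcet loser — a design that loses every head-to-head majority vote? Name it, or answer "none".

Head-to-head results (15 engineers):
Model S1 vs Echo: 8 to 7, Model S1.
Model S1 vs Cirrus: Model S1 preferred on 1+7 = 8 ballots; Model S1 wins 8–7.
Model S1 vs Bolt: Model S1 is ranked higher on 1 ballot, Bolt on 14. Bolt wins 14–1.
Model S1 vs Model W: Model S1 is ranked higher on 0 ballots, Model W on 15. Model W wins 15–0.
Model S1 vs Flux: Flux wins 14–1.
Echo vs Cirrus: Echo preferred on 1 ballot; Cirrus wins 14–1.
Echo vs Bolt: 7 to 8, Bolt.
Echo–Model W: Model W 8–7.
Echo vs Flux: 1+7 = 8 for Echo, 7 for Flux — Echo by 8–7.
Cirrus–Bolt: Bolt 8–7.
Cirrus vs Model W: 7 to 8, Model W.
Cirrus–Flux: Flux 8–7.
Bolt vs Model W: Bolt preferred on 7 ballots; Model W wins 8–7.
Bolt vs Flux: Bolt wins 8–7.
Model W vs Flux: Flux, 14–1.
No design is winless: Model S1 beats Echo; Echo beats Flux; Cirrus beats Echo; Bolt beats Model S1; Model W beats Model S1; Flux beats Model S1. There is no Condorcet loser.

none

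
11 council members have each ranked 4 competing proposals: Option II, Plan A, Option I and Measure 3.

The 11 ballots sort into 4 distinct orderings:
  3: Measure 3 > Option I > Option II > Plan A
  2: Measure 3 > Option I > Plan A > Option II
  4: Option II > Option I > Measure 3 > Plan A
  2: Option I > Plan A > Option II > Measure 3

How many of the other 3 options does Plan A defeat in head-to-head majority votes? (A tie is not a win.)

Plan A against each rival (11 council members):
Plan A–Option II: Option II 7–4.
Plan A vs Option I: Plan A is ranked higher on 0 ballots, Option I on 11. Option I wins 11–0.
Plan A vs Measure 3: Plan A preferred on 2 ballots; Measure 3 wins 9–2.
Plan A beats no one; loses to Option II, Option I, Measure 3 — 0 pairwise wins.

0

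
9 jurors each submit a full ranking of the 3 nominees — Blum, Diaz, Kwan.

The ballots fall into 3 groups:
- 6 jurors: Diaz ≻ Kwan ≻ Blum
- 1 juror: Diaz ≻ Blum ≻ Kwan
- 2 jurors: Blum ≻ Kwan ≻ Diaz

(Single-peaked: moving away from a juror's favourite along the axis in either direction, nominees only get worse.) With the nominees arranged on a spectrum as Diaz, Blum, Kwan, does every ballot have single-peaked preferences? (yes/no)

no

Axis positions: Diaz=1, Blum=2, Kwan=3.
Group 1: ranking walks positions 1-3-2; Kwan is ranked above Blum even though Blum lies between Kwan and the peak Diaz on the axis — preferences dip and rise again. Not single-peaked.
Group 2 (peak Diaz at position 1): ranking walks positions 1-2-3, expanding outward from the peak — single-peaked.
Group 3 (peak Blum at position 2): ranking walks positions 2-3-1, expanding outward from the peak — single-peaked.
Group 1 violates single-peakedness, so the profile is not single-peaked on this axis.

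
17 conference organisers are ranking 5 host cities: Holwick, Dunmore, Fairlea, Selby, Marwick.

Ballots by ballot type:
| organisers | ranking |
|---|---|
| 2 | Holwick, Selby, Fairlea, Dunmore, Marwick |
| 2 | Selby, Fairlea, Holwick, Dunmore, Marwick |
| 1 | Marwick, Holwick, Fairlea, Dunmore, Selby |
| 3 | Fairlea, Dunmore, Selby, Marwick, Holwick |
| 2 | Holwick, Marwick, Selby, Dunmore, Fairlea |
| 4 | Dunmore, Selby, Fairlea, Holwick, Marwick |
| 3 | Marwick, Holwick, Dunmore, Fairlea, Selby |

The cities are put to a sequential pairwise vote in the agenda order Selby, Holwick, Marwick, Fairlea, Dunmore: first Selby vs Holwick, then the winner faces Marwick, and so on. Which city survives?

Dunmore

Round 1: Selby vs Holwick — 9–8, Selby advances.
Round 2: Selby vs Marwick — 11–6, Selby advances.
Round 3: Selby vs Fairlea — 10–7, Selby advances.
Round 4: Selby vs Dunmore — 6–11, Dunmore advances.
The agenda winner is Dunmore.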